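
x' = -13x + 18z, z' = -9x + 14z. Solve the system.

x(t) = 2c_1e^(-4t) + c_2e^(5t), z(t) = c_1e^(-4t) + c_2e^(5t)

Coefficient matrix A = [[-13, 18], [-9, 14]].
Characteristic polynomial det(A - λI) = λ^2 - λ - 20 = 0.
Eigenvalues λ = -4, 5.
For λ=-4: (A-λI) row 1 is [-9, 18], so an eigenvector is (2, 1).
For λ=5: (A-λI) row 1 is [-18, 18], so an eigenvector is (1, 1).
General solution: c_1e^(-4t)(2,1) + c_2e^(5t)(1,1).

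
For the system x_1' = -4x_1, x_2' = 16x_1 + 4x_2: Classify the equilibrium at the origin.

saddle

A = [[-4,0],[16,4]]; det(A-λI) = λ^2 - 16.
λ = 4, -4: opposite signs.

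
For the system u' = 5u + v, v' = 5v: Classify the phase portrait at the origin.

unstable improper node

A = [[5,1],[0,5]]; det(A-λI) = λ^2 - 10λ + 25.
repeated λ = 5 with a single eigenvector.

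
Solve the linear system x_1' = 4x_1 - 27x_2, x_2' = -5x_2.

x_1(t) = -K_1e^(4t) - 3K_2e^(-5t), x_2(t) = -K_2e^(-5t)

Coefficient matrix A = [[4, -27], [0, -5]].
Characteristic polynomial det(A - λI) = λ^2 + λ - 20 = 0.
Eigenvalues λ = 4, -5.
For λ=4: (A-λI) row 1 is [0, -27], so an eigenvector is (-1, 0).
For λ=-5: (A-λI) row 1 is [9, -27], so an eigenvector is (-3, -1).
General solution: K_1e^(4t)(-1,0) + K_2e^(-5t)(-3,-1).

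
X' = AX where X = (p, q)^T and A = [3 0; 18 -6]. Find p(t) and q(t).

p(t) = K_2e^(3t), q(t) = K_1e^(-6t) + 2K_2e^(3t)

Coefficient matrix A = [[3, 0], [18, -6]].
Characteristic polynomial det(A - λI) = λ^2 + 3λ - 18 = 0.
Eigenvalues λ = -6, 3.
For λ=-6: (A-λI) row 1 is [9, 0], so an eigenvector is (0, 1).
For λ=3: (A-λI) row 2 is [18, -9], so an eigenvector is (1, 2).
General solution: K_1e^(-6t)(0,1) + K_2e^(3t)(1,2).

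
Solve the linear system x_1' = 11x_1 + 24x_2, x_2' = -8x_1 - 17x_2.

Coefficient matrix A = [[11, 24], [-8, -17]].
Characteristic polynomial det(A - λI) = λ^2 + 6λ + 5 = 0.
Eigenvalues λ = -1, -5.
For λ=-1: (A-λI) row 1 is [12, 24], so an eigenvector is (2, -1).
For λ=-5: (A-λI) row 1 is [16, 24], so an eigenvector is (-3, 2).
General solution: K_1e^(-t)(2,-1) + K_2e^(-5t)(-3,2).

x_1(t) = 2K_1e^(-t) - 3K_2e^(-5t), x_2(t) = -K_1e^(-t) + 2K_2e^(-5t)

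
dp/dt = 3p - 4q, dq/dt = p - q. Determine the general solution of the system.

Coefficient matrix A = [[3, -4], [1, -1]].
Characteristic polynomial det(A - λI) = λ^2 - 2λ + 1 = 0.
Single eigenvalue λ = 1 with algebraic multiplicity 2.
Eigenvector v = (-2,-1); generalized eigenvector w with (A-λI)w=v is (1,1).
General solution: e^(t)[C_1·v + C_2·(t·v + w)].

p(t) = -2C_1e^(t) - 2C_2te^(t) + C_2e^(t), q(t) = -C_1e^(t) - C_2te^(t) + C_2e^(t)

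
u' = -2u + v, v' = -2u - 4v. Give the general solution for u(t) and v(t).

u(t) = K_1e^(-3t)cos(t) + K_2e^(-3t)sin(t), v(t) = -K_1e^(-3t)sin(t) - K_1e^(-3t)cos(t) - K_2e^(-3t)sin(t) + K_2e^(-3t)cos(t)

Coefficient matrix A = [[-2, 1], [-2, -4]].
Characteristic polynomial det(A - λI) = λ^2 + 6λ + 10 = 0.
Eigenvalues λ = -3 ± i (complex conjugate pair).
For λ=-3+i: an eigenvector is (1,-1) - i(0,-1) = (1, -1 + i).
A real fundamental pair from Re and Im of e^((-3+i)t)v: X_1 = e^(-3t)(cos(t)·(1,-1) + sin(t)·(0,-1)), X_2 = e^(-3t)(sin(t)·(1,-1) - cos(t)·(0,-1)).
General solution: K_1X_1 + K_2X_2.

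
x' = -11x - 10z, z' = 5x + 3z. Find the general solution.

Coefficient matrix A = [[-11, -10], [5, 3]].
Characteristic polynomial det(A - λI) = λ^2 + 8λ + 17 = 0.
Eigenvalues λ = -4 ± i (complex conjugate pair).
For λ=-4+i: an eigenvector is (1,-1) - i(3,-2) = (1 - 3i, -1 + 2i).
A real fundamental pair from Re and Im of e^((-4+i)t)v: X_1 = e^(-4t)(cos(t)·(1,-1) + sin(t)·(3,-2)), X_2 = e^(-4t)(sin(t)·(1,-1) - cos(t)·(3,-2)).
General solution: c_1X_1 + c_2X_2.

x(t) = 3c_1e^(-4t)sin(t) + c_1e^(-4t)cos(t) + c_2e^(-4t)sin(t) - 3c_2e^(-4t)cos(t), z(t) = -2c_1e^(-4t)sin(t) - c_1e^(-4t)cos(t) - c_2e^(-4t)sin(t) + 2c_2e^(-4t)cos(t)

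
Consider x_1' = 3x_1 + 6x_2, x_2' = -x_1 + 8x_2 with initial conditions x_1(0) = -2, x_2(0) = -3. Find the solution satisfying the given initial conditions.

Coefficient matrix A = [[3, 6], [-1, 8]].
Characteristic polynomial det(A - λI) = λ^2 - 11λ + 30 = 0.
Eigenvalues λ = 6, 5.
For λ=6: (A-λI) row 1 is [-3, 6], so an eigenvector is (-2, -1).
For λ=5: (A-λI) row 1 is [-2, 6], so an eigenvector is (-3, -1).
General solution: c_1e^(6t)(-2,-1) + c_2e^(5t)(-3,-1).
Applying x_1(0)=-2, x_2(0)=-3 gives c_1=7, c_2=-4.

x_1(t) = -14e^(6t) + 12e^(5t), x_2(t) = -7e^(6t) + 4e^(5t)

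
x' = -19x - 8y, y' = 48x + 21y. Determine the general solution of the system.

x(t) = -K_1e^(5t) - K_2e^(-3t), y(t) = 3K_1e^(5t) + 2K_2e^(-3t)

Coefficient matrix A = [[-19, -8], [48, 21]].
Characteristic polynomial det(A - λI) = λ^2 - 2λ - 15 = 0.
Eigenvalues λ = 5, -3.
For λ=5: (A-λI) row 1 is [-24, -8], so an eigenvector is (-1, 3).
For λ=-3: (A-λI) row 1 is [-16, -8], so an eigenvector is (-1, 2).
General solution: K_1e^(5t)(-1,3) + K_2e^(-3t)(-1,2).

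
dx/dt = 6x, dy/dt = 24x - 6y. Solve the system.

x(t) = -K_1e^(6t), y(t) = -2K_1e^(6t) - K_2e^(-6t)

Coefficient matrix A = [[6, 0], [24, -6]].
Characteristic polynomial det(A - λI) = λ^2 - 36 = 0.
Eigenvalues λ = 6, -6.
For λ=6: (A-λI) row 2 is [24, -12], so an eigenvector is (-1, -2).
For λ=-6: (A-λI) row 1 is [12, 0], so an eigenvector is (0, -1).
General solution: K_1e^(6t)(-1,-2) + K_2e^(-6t)(0,-1).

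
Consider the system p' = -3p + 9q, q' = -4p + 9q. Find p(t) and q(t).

p(t) = -3c_1e^(3t) - 3c_2te^(3t) - c_2e^(3t), q(t) = -2c_1e^(3t) - 2c_2te^(3t) - c_2e^(3t)

Coefficient matrix A = [[-3, 9], [-4, 9]].
Characteristic polynomial det(A - λI) = λ^2 - 6λ + 9 = 0.
Single eigenvalue λ = 3 with algebraic multiplicity 2.
Eigenvector v = (-3,-2); generalized eigenvector w with (A-λI)w=v is (-1,-1).
General solution: e^(3t)[c_1·v + c_2·(t·v + w)].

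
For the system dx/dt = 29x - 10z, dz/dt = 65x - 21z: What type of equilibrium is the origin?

A = [[29,-10],[65,-21]]; det(A-λI) = λ^2 - 8λ + 41.
λ = 4 ± 5i: positive real part.

unstable spiral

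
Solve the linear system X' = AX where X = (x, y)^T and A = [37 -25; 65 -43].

x(t) = 2C_1e^(-3t)sin(5t) - C_1e^(-3t)cos(5t) - C_2e^(-3t)sin(5t) - 2C_2e^(-3t)cos(5t), y(t) = 3C_1e^(-3t)sin(5t) - 2C_1e^(-3t)cos(5t) - 2C_2e^(-3t)sin(5t) - 3C_2e^(-3t)cos(5t)

Coefficient matrix A = [[37, -25], [65, -43]].
Characteristic polynomial det(A - λI) = λ^2 + 6λ + 34 = 0.
Eigenvalues λ = -3 ± 5i (complex conjugate pair).
For λ=-3+5i: an eigenvector is (-1,-2) - i(2,3) = (-1 - 2i, -2 - 3i).
A real fundamental pair from Re and Im of e^((-3+5i)t)v: X_1 = e^(-3t)(cos(5t)·(-1,-2) + sin(5t)·(2,3)), X_2 = e^(-3t)(sin(5t)·(-1,-2) - cos(5t)·(2,3)).
General solution: C_1X_1 + C_2X_2.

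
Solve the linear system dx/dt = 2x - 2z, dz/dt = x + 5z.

x(t) = -2K_1e^(3t) - K_2e^(4t), z(t) = K_1e^(3t) + K_2e^(4t)

Coefficient matrix A = [[2, -2], [1, 5]].
Characteristic polynomial det(A - λI) = λ^2 - 7λ + 12 = 0.
Eigenvalues λ = 3, 4.
For λ=3: (A-λI) row 1 is [-1, -2], so an eigenvector is (-2, 1).
For λ=4: (A-λI) row 1 is [-2, -2], so an eigenvector is (-1, 1).
General solution: K_1e^(3t)(-2,1) + K_2e^(4t)(-1,1).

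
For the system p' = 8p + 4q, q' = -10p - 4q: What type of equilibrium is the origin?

A = [[8,4],[-10,-4]]; det(A-λI) = λ^2 - 4λ + 8.
λ = 2 ± 2i: positive real part.

unstable spiral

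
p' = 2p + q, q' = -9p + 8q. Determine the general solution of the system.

p(t) = -c_1e^(5t) - c_2te^(5t), q(t) = -3c_1e^(5t) - 3c_2te^(5t) - c_2e^(5t)

Coefficient matrix A = [[2, 1], [-9, 8]].
Characteristic polynomial det(A - λI) = λ^2 - 10λ + 25 = 0.
Single eigenvalue λ = 5 with algebraic multiplicity 2.
Eigenvector v = (-1,-3); generalized eigenvector w with (A-λI)w=v is (0,-1).
General solution: e^(5t)[c_1·v + c_2·(t·v + w)].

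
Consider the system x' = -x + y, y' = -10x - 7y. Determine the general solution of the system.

x(t) = K_1e^(-4t)sin(t) - K_2e^(-4t)cos(t), y(t) = -3K_1e^(-4t)sin(t) + K_1e^(-4t)cos(t) + K_2e^(-4t)sin(t) + 3K_2e^(-4t)cos(t)

Coefficient matrix A = [[-1, 1], [-10, -7]].
Characteristic polynomial det(A - λI) = λ^2 + 8λ + 17 = 0.
Eigenvalues λ = -4 ± i (complex conjugate pair).
For λ=-4+i: an eigenvector is (0,1) - i(1,-3) = (0 - i, 1 + 3i).
A real fundamental pair from Re and Im of e^((-4+i)t)v: X_1 = e^(-4t)(cos(t)·(0,1) + sin(t)·(1,-3)), X_2 = e^(-4t)(sin(t)·(0,1) - cos(t)·(1,-3)).
General solution: K_1X_1 + K_2X_2.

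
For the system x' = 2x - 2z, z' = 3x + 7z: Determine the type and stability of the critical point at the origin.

unstable node

A = [[2,-2],[3,7]]; det(A-λI) = λ^2 - 9λ + 20.
λ = 5, 4: both positive.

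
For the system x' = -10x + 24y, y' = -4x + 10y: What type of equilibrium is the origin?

A = [[-10,24],[-4,10]]; det(A-λI) = λ^2 - 4.
λ = -2, 2: opposite signs.

saddle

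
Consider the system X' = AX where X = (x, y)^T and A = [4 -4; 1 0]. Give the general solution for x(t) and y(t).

x(t) = -2c_1e^(2t) - 2c_2te^(2t) - 3c_2e^(2t), y(t) = -c_1e^(2t) - c_2te^(2t) - c_2e^(2t)

Coefficient matrix A = [[4, -4], [1, 0]].
Characteristic polynomial det(A - λI) = λ^2 - 4λ + 4 = 0.
Single eigenvalue λ = 2 with algebraic multiplicity 2.
Eigenvector v = (-2,-1); generalized eigenvector w with (A-λI)w=v is (-3,-1).
General solution: e^(2t)[c_1·v + c_2·(t·v + w)].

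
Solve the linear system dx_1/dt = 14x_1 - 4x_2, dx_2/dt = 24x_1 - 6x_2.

Coefficient matrix A = [[14, -4], [24, -6]].
Characteristic polynomial det(A - λI) = λ^2 - 8λ + 12 = 0.
Eigenvalues λ = 6, 2.
For λ=6: (A-λI) row 1 is [8, -4], so an eigenvector is (-1, -2).
For λ=2: (A-λI) row 1 is [12, -4], so an eigenvector is (-1, -3).
General solution: K_1e^(6t)(-1,-2) + K_2e^(2t)(-1,-3).

x_1(t) = -K_1e^(6t) - K_2e^(2t), x_2(t) = -2K_1e^(6t) - 3K_2e^(2t)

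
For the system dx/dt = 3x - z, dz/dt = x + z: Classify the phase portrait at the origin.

unstable improper node

A = [[3,-1],[1,1]]; det(A-λI) = λ^2 - 4λ + 4.
repeated λ = 2 with a single eigenvector.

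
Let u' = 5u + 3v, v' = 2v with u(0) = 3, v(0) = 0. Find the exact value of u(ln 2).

A = [[5,3],[0,2]]; eigenvalues λ = 2, 5.
Eigenvectors: (-1,1) for λ=2, (-1,0) for λ=5.
From the initial condition, c_1 = 0, c_2 = -3.
u(ln 2) = (0)(2^2)(-1) + (-3)(2^5)(-1) = 96.

96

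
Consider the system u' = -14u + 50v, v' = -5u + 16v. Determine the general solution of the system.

Coefficient matrix A = [[-14, 50], [-5, 16]].
Characteristic polynomial det(A - λI) = λ^2 - 2λ + 26 = 0.
Eigenvalues λ = 1 ± 5i (complex conjugate pair).
For λ=1+5i: an eigenvector is (1,0) - i(-3,-1) = (1 + 3i, 0 + i).
A real fundamental pair from Re and Im of e^((1+5i)t)v: X_1 = e^(t)(cos(5t)·(1,0) + sin(5t)·(-3,-1)), X_2 = e^(t)(sin(5t)·(1,0) - cos(5t)·(-3,-1)).
General solution: c_1X_1 + c_2X_2.

u(t) = -3c_1e^(t)sin(5t) + c_1e^(t)cos(5t) + c_2e^(t)sin(5t) + 3c_2e^(t)cos(5t), v(t) = -c_1e^(t)sin(5t) + c_2e^(t)cos(5t)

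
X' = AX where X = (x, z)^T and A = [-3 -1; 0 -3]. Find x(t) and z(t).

x(t) = c_1e^(-3t) + c_2te^(-3t) - 2c_2e^(-3t), z(t) = -c_2e^(-3t)

Coefficient matrix A = [[-3, -1], [0, -3]].
Characteristic polynomial det(A - λI) = λ^2 + 6λ + 9 = 0.
Single eigenvalue λ = -3 with algebraic multiplicity 2.
Eigenvector v = (1,0); generalized eigenvector w with (A-λI)w=v is (-2,-1).
General solution: e^(-3t)[c_1·v + c_2·(t·v + w)].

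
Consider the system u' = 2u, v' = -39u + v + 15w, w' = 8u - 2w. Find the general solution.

u(t) = c_1e^(2t), v(t) = -9c_1e^(2t) + c_2e^(t) - 5c_3e^(-2t), w(t) = 2c_1e^(2t) + c_3e^(-2t)

Coefficient matrix A = [[2, 0, 0], [-39, 1, 15], [8, 0, -2]].
det(A - λI) = 0 gives eigenvalues λ = 2, 1, -2.
For λ=2: eigenvector (1,-9,2).
For λ=1: eigenvector (0,1,0).
For λ=-2: eigenvector (0,-5,1).
General solution: c_1e^(2t)(1,-9,2) + c_2e^(t)(0,1,0) + c_3e^(-2t)(0,-5,1).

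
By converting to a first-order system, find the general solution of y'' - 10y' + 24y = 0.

y(t) = C_1e^(6t) + C_2e^(4t)

Let x_1 = y, x_2 = y'. Then x_1' = x_2 and x_2' = -24x_1 + 10x_2.
A = [[0,1],[-24,10]]; det(A-λI) = λ^2 - 10λ + 24.
Eigenvalues λ = 6, 4 with eigenvectors (1,6), (1,4).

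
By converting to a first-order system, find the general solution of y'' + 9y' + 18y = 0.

y(t) = C_1e^(-3t) + C_2e^(-6t)

Let x_1 = y, x_2 = y'. Then x_1' = x_2 and x_2' = -18x_1 - 9x_2.
A = [[0,1],[-18,-9]]; det(A-λI) = λ^2 + 9λ + 18.
Eigenvalues λ = -3, -6 with eigenvectors (1,-3), (1,-6).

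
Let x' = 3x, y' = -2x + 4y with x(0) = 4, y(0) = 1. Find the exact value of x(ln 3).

A = [[3,0],[-2,4]]; eigenvalues λ = 4, 3.
Eigenvectors: (0,1) for λ=4, (1,2) for λ=3.
From the initial condition, c_1 = -7, c_2 = 4.
x(ln 3) = (-7)(3^4)(0) + (4)(3^3)(1) = 108.

108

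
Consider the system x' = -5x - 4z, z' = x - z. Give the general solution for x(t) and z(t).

x(t) = -2K_1e^(-3t) - 2K_2te^(-3t) + K_2e^(-3t), z(t) = K_1e^(-3t) + K_2te^(-3t)

Coefficient matrix A = [[-5, -4], [1, -1]].
Characteristic polynomial det(A - λI) = λ^2 + 6λ + 9 = 0.
Single eigenvalue λ = -3 with algebraic multiplicity 2.
Eigenvector v = (-2,1); generalized eigenvector w with (A-λI)w=v is (1,0).
General solution: e^(-3t)[K_1·v + K_2·(t·v + w)].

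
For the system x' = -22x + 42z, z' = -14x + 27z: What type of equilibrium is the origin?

A = [[-22,42],[-14,27]]; det(A-λI) = λ^2 - 5λ - 6.
λ = -1, 6: opposite signs.

saddle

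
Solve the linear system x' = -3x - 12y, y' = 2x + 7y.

Coefficient matrix A = [[-3, -12], [2, 7]].
Characteristic polynomial det(A - λI) = λ^2 - 4λ + 3 = 0.
Eigenvalues λ = 1, 3.
For λ=1: (A-λI) row 1 is [-4, -12], so an eigenvector is (3, -1).
For λ=3: (A-λI) row 1 is [-6, -12], so an eigenvector is (2, -1).
General solution: C_1e^(t)(3,-1) + C_2e^(3t)(2,-1).

x(t) = 3C_1e^(t) + 2C_2e^(3t), y(t) = -C_1e^(t) - C_2e^(3t)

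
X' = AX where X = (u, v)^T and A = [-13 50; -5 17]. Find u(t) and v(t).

Coefficient matrix A = [[-13, 50], [-5, 17]].
Characteristic polynomial det(A - λI) = λ^2 - 4λ + 29 = 0.
Eigenvalues λ = 2 ± 5i (complex conjugate pair).
For λ=2+5i: an eigenvector is (-1,0) - i(3,1) = (-1 - 3i, 0 - i).
A real fundamental pair from Re and Im of e^((2+5i)t)v: X_1 = e^(2t)(cos(5t)·(-1,0) + sin(5t)·(3,1)), X_2 = e^(2t)(sin(5t)·(-1,0) - cos(5t)·(3,1)).
General solution: c_1X_1 + c_2X_2.

u(t) = 3c_1e^(2t)sin(5t) - c_1e^(2t)cos(5t) - c_2e^(2t)sin(5t) - 3c_2e^(2t)cos(5t), v(t) = c_1e^(2t)sin(5t) - c_2e^(2t)cos(5t)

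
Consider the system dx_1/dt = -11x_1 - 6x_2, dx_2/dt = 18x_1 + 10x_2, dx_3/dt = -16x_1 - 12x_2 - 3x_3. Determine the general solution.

x_1(t) = K_1e^(t) + 2K_2e^(-2t), x_2(t) = -2K_1e^(t) - 3K_2e^(-2t), x_3(t) = 2K_1e^(t) + 4K_2e^(-2t) + K_3e^(-3t)

Coefficient matrix A = [[-11, -6, 0], [18, 10, 0], [-16, -12, -3]].
det(A - λI) = 0 gives eigenvalues λ = 1, -2, -3.
For λ=1: eigenvector (1,-2,2).
For λ=-2: eigenvector (2,-3,4).
For λ=-3: eigenvector (0,0,1).
General solution: K_1e^(t)(1,-2,2) + K_2e^(-2t)(2,-3,4) + K_3e^(-3t)(0,0,1).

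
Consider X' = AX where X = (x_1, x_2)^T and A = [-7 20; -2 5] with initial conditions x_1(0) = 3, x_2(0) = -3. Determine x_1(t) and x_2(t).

x_1(t) = -39e^(-t)sin(2t) + 3e^(-t)cos(2t), x_2(t) = -12e^(-t)sin(2t) - 3e^(-t)cos(2t)

Coefficient matrix A = [[-7, 20], [-2, 5]].
Characteristic polynomial det(A - λI) = λ^2 + 2λ + 5 = 0.
Eigenvalues λ = -1 ± 2i (complex conjugate pair).
For λ=-1+2i: an eigenvector is (3,1) - i(1,0) = (3 - i, 1).
A real fundamental pair from Re and Im of e^((-1+2i)t)v: X_1 = e^(-t)(cos(2t)·(3,1) + sin(2t)·(1,0)), X_2 = e^(-t)(sin(2t)·(3,1) - cos(2t)·(1,0)).
General solution: C_1X_1 + C_2X_2.
Applying x_1(0)=3, x_2(0)=-3 gives C_1=-3, C_2=-12.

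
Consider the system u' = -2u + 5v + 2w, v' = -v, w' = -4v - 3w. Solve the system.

Coefficient matrix A = [[-2, 5, 2], [0, -1, 0], [0, -4, -3]].
det(A - λI) = 0 gives eigenvalues λ = -2, -1, -3.
For λ=-2: eigenvector (1,0,0).
For λ=-1: eigenvector (1,1,-2).
For λ=-3: eigenvector (-2,0,1).
General solution: C_1e^(-2t)(1,0,0) + C_2e^(-t)(1,1,-2) + C_3e^(-3t)(-2,0,1).

u(t) = C_1e^(-2t) + C_2e^(-t) - 2C_3e^(-3t), v(t) = C_2e^(-t), w(t) = -2C_2e^(-t) + C_3e^(-3t)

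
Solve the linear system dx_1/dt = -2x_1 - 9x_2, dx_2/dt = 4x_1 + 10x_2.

x_1(t) = -3c_1e^(4t) - 3c_2te^(4t) - c_2e^(4t), x_2(t) = 2c_1e^(4t) + 2c_2te^(4t) + c_2e^(4t)

Coefficient matrix A = [[-2, -9], [4, 10]].
Characteristic polynomial det(A - λI) = λ^2 - 8λ + 16 = 0.
Single eigenvalue λ = 4 with algebraic multiplicity 2.
Eigenvector v = (-3,2); generalized eigenvector w with (A-λI)w=v is (-1,1).
General solution: e^(4t)[c_1·v + c_2·(t·v + w)].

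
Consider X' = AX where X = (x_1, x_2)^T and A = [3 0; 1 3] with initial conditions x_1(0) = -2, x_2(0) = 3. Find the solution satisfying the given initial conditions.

x_1(t) = -2e^(3t), x_2(t) = -2te^(3t) + 3e^(3t)

Coefficient matrix A = [[3, 0], [1, 3]].
Characteristic polynomial det(A - λI) = λ^2 - 6λ + 9 = 0.
Single eigenvalue λ = 3 with algebraic multiplicity 2.
Eigenvector v = (0,-1); generalized eigenvector w with (A-λI)w=v is (-1,2).
General solution: e^(3t)[c_1·v + c_2·(t·v + w)].
Applying x_1(0)=-2, x_2(0)=3 gives c_1=1, c_2=2.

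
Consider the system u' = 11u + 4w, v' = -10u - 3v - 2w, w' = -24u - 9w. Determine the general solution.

u(t) = -K_1e^(-t) + K_3e^(3t), v(t) = 2K_1e^(-t) + K_2e^(-3t) - K_3e^(3t), w(t) = 3K_1e^(-t) - 2K_3e^(3t)

Coefficient matrix A = [[11, 0, 4], [-10, -3, -2], [-24, 0, -9]].
det(A - λI) = 0 gives eigenvalues λ = -1, -3, 3.
For λ=-1: eigenvector (-1,2,3).
For λ=-3: eigenvector (0,1,0).
For λ=3: eigenvector (1,-1,-2).
General solution: K_1e^(-t)(-1,2,3) + K_2e^(-3t)(0,1,0) + K_3e^(3t)(1,-1,-2).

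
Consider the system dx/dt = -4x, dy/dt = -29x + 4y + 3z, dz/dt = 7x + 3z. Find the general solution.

x(t) = C_1e^(-4t), y(t) = 4C_1e^(-4t) - 3C_2e^(3t) + C_3e^(4t), z(t) = -C_1e^(-4t) + C_2e^(3t)

Coefficient matrix A = [[-4, 0, 0], [-29, 4, 3], [7, 0, 3]].
det(A - λI) = 0 gives eigenvalues λ = -4, 3, 4.
For λ=-4: eigenvector (1,4,-1).
For λ=3: eigenvector (0,-3,1).
For λ=4: eigenvector (0,1,0).
General solution: C_1e^(-4t)(1,4,-1) + C_2e^(3t)(0,-3,1) + C_3e^(4t)(0,1,0).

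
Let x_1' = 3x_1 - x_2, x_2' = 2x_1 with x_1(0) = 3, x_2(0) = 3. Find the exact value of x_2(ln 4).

48

A = [[3,-1],[2,0]]; eigenvalues λ = 2, 1.
Eigenvectors: (1,1) for λ=2, (1,2) for λ=1.
From the initial condition, c_1 = 3, c_2 = 0.
x_2(ln 4) = (3)(4^2)(1) + (0)(4^1)(2) = 48.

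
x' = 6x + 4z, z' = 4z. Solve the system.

Coefficient matrix A = [[6, 4], [0, 4]].
Characteristic polynomial det(A - λI) = λ^2 - 10λ + 24 = 0.
Eigenvalues λ = 4, 6.
For λ=4: (A-λI) row 1 is [2, 4], so an eigenvector is (-2, 1).
For λ=6: (A-λI) row 1 is [0, 4], so an eigenvector is (-1, 0).
General solution: K_1e^(4t)(-2,1) + K_2e^(6t)(-1,0).

x(t) = -2K_1e^(4t) - K_2e^(6t), z(t) = K_1e^(4t)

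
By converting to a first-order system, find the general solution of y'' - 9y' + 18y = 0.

Let x_1 = y, x_2 = y'. Then x_1' = x_2 and x_2' = -18x_1 + 9x_2.
A = [[0,1],[-18,9]]; det(A-λI) = λ^2 - 9λ + 18.
Eigenvalues λ = 6, 3 with eigenvectors (1,6), (1,3).

y(t) = c_1e^(6t) + c_2e^(3t)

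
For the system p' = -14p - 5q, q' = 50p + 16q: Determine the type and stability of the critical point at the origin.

A = [[-14,-5],[50,16]]; det(A-λI) = λ^2 - 2λ + 26.
λ = 1 ± 5i: positive real part.

unstable spiral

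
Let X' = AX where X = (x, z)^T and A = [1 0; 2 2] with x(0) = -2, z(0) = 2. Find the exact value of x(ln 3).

-6

A = [[1,0],[2,2]]; eigenvalues λ = 1, 2.
Eigenvectors: (1,-2) for λ=1, (0,-1) for λ=2.
From the initial condition, c_1 = -2, c_2 = 2.
x(ln 3) = (-2)(3^1)(1) + (2)(3^2)(0) = -6.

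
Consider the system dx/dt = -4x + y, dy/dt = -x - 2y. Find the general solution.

x(t) = K_1e^(-3t) + K_2te^(-3t) + 2K_2e^(-3t), y(t) = K_1e^(-3t) + K_2te^(-3t) + 3K_2e^(-3t)

Coefficient matrix A = [[-4, 1], [-1, -2]].
Characteristic polynomial det(A - λI) = λ^2 + 6λ + 9 = 0.
Single eigenvalue λ = -3 with algebraic multiplicity 2.
Eigenvector v = (1,1); generalized eigenvector w with (A-λI)w=v is (2,3).
General solution: e^(-3t)[K_1·v + K_2·(t·v + w)].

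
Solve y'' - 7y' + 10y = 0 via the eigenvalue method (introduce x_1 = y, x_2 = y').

Let x_1 = y, x_2 = y'. Then x_1' = x_2 and x_2' = -10x_1 + 7x_2.
A = [[0,1],[-10,7]]; det(A-λI) = λ^2 - 7λ + 10.
Eigenvalues λ = 5, 2 with eigenvectors (1,5), (1,2).

y(t) = K_1e^(5t) + K_2e^(2t)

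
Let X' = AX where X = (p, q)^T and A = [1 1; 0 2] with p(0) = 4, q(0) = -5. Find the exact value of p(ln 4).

-44

A = [[1,1],[0,2]]; eigenvalues λ = 2, 1.
Eigenvectors: (1,1) for λ=2, (-1,0) for λ=1.
From the initial condition, c_1 = -5, c_2 = -9.
p(ln 4) = (-5)(4^2)(1) + (-9)(4^1)(-1) = -44.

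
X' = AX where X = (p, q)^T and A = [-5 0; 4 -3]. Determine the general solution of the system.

Coefficient matrix A = [[-5, 0], [4, -3]].
Characteristic polynomial det(A - λI) = λ^2 + 8λ + 15 = 0.
Eigenvalues λ = -5, -3.
For λ=-5: (A-λI) row 2 is [4, 2], so an eigenvector is (1, -2).
For λ=-3: (A-λI) row 1 is [-2, 0], so an eigenvector is (0, -1).
General solution: C_1e^(-5t)(1,-2) + C_2e^(-3t)(0,-1).

p(t) = C_1e^(-5t), q(t) = -2C_1e^(-5t) - C_2e^(-3t)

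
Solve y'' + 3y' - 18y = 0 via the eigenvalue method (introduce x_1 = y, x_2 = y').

Let x_1 = y, x_2 = y'. Then x_1' = x_2 and x_2' = 18x_1 - 3x_2.
A = [[0,1],[18,-3]]; det(A-λI) = λ^2 + 3λ - 18.
Eigenvalues λ = 3, -6 with eigenvectors (1,3), (1,-6).

y(t) = C_1e^(3t) + C_2e^(-6t)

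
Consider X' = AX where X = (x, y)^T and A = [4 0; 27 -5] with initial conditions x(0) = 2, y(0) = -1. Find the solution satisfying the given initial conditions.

Coefficient matrix A = [[4, 0], [27, -5]].
Characteristic polynomial det(A - λI) = λ^2 + λ - 20 = 0.
Eigenvalues λ = 4, -5.
For λ=4: (A-λI) row 2 is [27, -9], so an eigenvector is (1, 3).
For λ=-5: (A-λI) row 1 is [9, 0], so an eigenvector is (0, 1).
General solution: C_1e^(4t)(1,3) + C_2e^(-5t)(0,1).
Applying x(0)=2, y(0)=-1 gives C_1=2, C_2=-7.

x(t) = 2e^(4t), y(t) = 6e^(4t) - 7e^(-5t)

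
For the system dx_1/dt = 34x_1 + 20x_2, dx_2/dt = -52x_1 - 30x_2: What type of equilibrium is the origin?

A = [[34,20],[-52,-30]]; det(A-λI) = λ^2 - 4λ + 20.
λ = 2 ± 4i: positive real part.

unstable spiral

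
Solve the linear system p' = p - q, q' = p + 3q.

p(t) = -c_1e^(2t) - c_2te^(2t) + 3c_2e^(2t), q(t) = c_1e^(2t) + c_2te^(2t) - 2c_2e^(2t)

Coefficient matrix A = [[1, -1], [1, 3]].
Characteristic polynomial det(A - λI) = λ^2 - 4λ + 4 = 0.
Single eigenvalue λ = 2 with algebraic multiplicity 2.
Eigenvector v = (-1,1); generalized eigenvector w with (A-λI)w=v is (3,-2).
General solution: e^(2t)[c_1·v + c_2·(t·v + w)].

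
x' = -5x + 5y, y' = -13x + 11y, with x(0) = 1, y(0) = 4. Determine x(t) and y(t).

x(t) = 12e^(3t)sin(t) + e^(3t)cos(t), y(t) = 19e^(3t)sin(t) + 4e^(3t)cos(t)

Coefficient matrix A = [[-5, 5], [-13, 11]].
Characteristic polynomial det(A - λI) = λ^2 - 6λ + 10 = 0.
Eigenvalues λ = 3 ± i (complex conjugate pair).
For λ=3+i: an eigenvector is (2,3) - i(-1,-2) = (2 + i, 3 + 2i).
A real fundamental pair from Re and Im of e^((3+i)t)v: X_1 = e^(3t)(cos(t)·(2,3) + sin(t)·(-1,-2)), X_2 = e^(3t)(sin(t)·(2,3) - cos(t)·(-1,-2)).
General solution: C_1X_1 + C_2X_2.
Applying x(0)=1, y(0)=4 gives C_1=-2, C_2=5.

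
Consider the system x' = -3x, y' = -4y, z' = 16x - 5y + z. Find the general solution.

Coefficient matrix A = [[-3, 0, 0], [0, -4, 0], [16, -5, 1]].
det(A - λI) = 0 gives eigenvalues λ = -3, -4, 1.
For λ=-3: eigenvector (1,0,-4).
For λ=-4: eigenvector (0,1,1).
For λ=1: eigenvector (0,0,1).
General solution: c_1e^(-3t)(1,0,-4) + c_2e^(-4t)(0,1,1) + c_3e^(t)(0,0,1).

x(t) = c_1e^(-3t), y(t) = c_2e^(-4t), z(t) = -4c_1e^(-3t) + c_2e^(-4t) + c_3e^(t)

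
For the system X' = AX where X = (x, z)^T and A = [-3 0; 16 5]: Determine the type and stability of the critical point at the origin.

A = [[-3,0],[16,5]]; det(A-λI) = λ^2 - 2λ - 15.
λ = 5, -3: opposite signs.

saddle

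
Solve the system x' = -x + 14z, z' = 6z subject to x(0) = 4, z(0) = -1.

Coefficient matrix A = [[-1, 14], [0, 6]].
Characteristic polynomial det(A - λI) = λ^2 - 5λ - 6 = 0.
Eigenvalues λ = -1, 6.
For λ=-1: (A-λI) row 1 is [0, 14], so an eigenvector is (-1, 0).
For λ=6: (A-λI) row 1 is [-7, 14], so an eigenvector is (-2, -1).
General solution: C_1e^(-t)(-1,0) + C_2e^(6t)(-2,-1).
Applying x(0)=4, z(0)=-1 gives C_1=-6, C_2=1.

x(t) = -2e^(6t) + 6e^(-t), z(t) = -e^(6t)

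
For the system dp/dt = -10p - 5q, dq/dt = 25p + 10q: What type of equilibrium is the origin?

A = [[-10,-5],[25,10]]; det(A-λI) = λ^2 + 25.
λ = 0 ± 5i: zero real part.

center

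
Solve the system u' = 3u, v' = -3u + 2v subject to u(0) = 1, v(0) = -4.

Coefficient matrix A = [[3, 0], [-3, 2]].
Characteristic polynomial det(A - λI) = λ^2 - 5λ + 6 = 0.
Eigenvalues λ = 3, 2.
For λ=3: (A-λI) row 2 is [-3, -1], so an eigenvector is (-1, 3).
For λ=2: (A-λI) row 1 is [1, 0], so an eigenvector is (0, -1).
General solution: K_1e^(3t)(-1,3) + K_2e^(2t)(0,-1).
Applying u(0)=1, v(0)=-4 gives K_1=-1, K_2=1.

u(t) = e^(3t), v(t) = -3e^(3t) - e^(2t)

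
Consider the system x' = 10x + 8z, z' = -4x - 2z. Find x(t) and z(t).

Coefficient matrix A = [[10, 8], [-4, -2]].
Characteristic polynomial det(A - λI) = λ^2 - 8λ + 12 = 0.
Eigenvalues λ = 6, 2.
For λ=6: (A-λI) row 1 is [4, 8], so an eigenvector is (2, -1).
For λ=2: (A-λI) row 1 is [8, 8], so an eigenvector is (1, -1).
General solution: c_1e^(6t)(2,-1) + c_2e^(2t)(1,-1).

x(t) = 2c_1e^(6t) + c_2e^(2t), z(t) = -c_1e^(6t) - c_2e^(2t)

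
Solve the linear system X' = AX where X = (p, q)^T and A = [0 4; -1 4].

p(t) = -2K_1e^(2t) - 2K_2te^(2t) + K_2e^(2t), q(t) = -K_1e^(2t) - K_2te^(2t)

Coefficient matrix A = [[0, 4], [-1, 4]].
Characteristic polynomial det(A - λI) = λ^2 - 4λ + 4 = 0.
Single eigenvalue λ = 2 with algebraic multiplicity 2.
Eigenvector v = (-2,-1); generalized eigenvector w with (A-λI)w=v is (1,0).
General solution: e^(2t)[K_1·v + K_2·(t·v + w)].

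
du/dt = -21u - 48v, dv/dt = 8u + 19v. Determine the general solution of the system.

u(t) = -2K_1e^(3t) - 3K_2e^(-5t), v(t) = K_1e^(3t) + K_2e^(-5t)

Coefficient matrix A = [[-21, -48], [8, 19]].
Characteristic polynomial det(A - λI) = λ^2 + 2λ - 15 = 0.
Eigenvalues λ = 3, -5.
For λ=3: (A-λI) row 1 is [-24, -48], so an eigenvector is (-2, 1).
For λ=-5: (A-λI) row 1 is [-16, -48], so an eigenvector is (-3, 1).
General solution: K_1e^(3t)(-2,1) + K_2e^(-5t)(-3,1).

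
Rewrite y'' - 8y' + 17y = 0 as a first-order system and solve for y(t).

Let x_1 = y, x_2 = y'. Then x_1' = x_2 and x_2' = -17x_1 + 8x_2.
A = [[0,1],[-17,8]]; det(A-λI) = λ^2 - 8λ + 17.
Eigenvalues λ = 4 ± i.

y(t) = c_1e^(4t)cos(t) + c_2e^(4t)sin(t)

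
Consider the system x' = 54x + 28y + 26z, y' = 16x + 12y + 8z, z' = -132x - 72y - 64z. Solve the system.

x(t) = C_1e^(2t) - 4C_2e^(-4t) - C_3e^(4t), y(t) = -C_2e^(-4t) - C_3e^(4t), z(t) = -2C_1e^(2t) + 10C_2e^(-4t) + 3C_3e^(4t)

Coefficient matrix A = [[54, 28, 26], [16, 12, 8], [-132, -72, -64]].
det(A - λI) = 0 gives eigenvalues λ = 2, -4, 4.
For λ=2: eigenvector (1,0,-2).
For λ=-4: eigenvector (-4,-1,10).
For λ=4: eigenvector (-1,-1,3).
General solution: C_1e^(2t)(1,0,-2) + C_2e^(-4t)(-4,-1,10) + C_3e^(4t)(-1,-1,3).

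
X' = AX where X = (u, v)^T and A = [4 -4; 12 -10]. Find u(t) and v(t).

Coefficient matrix A = [[4, -4], [12, -10]].
Characteristic polynomial det(A - λI) = λ^2 + 6λ + 8 = 0.
Eigenvalues λ = -2, -4.
For λ=-2: (A-λI) row 1 is [6, -4], so an eigenvector is (2, 3).
For λ=-4: (A-λI) row 1 is [8, -4], so an eigenvector is (1, 2).
General solution: K_1e^(-2t)(2,3) + K_2e^(-4t)(1,2).

u(t) = 2K_1e^(-2t) + K_2e^(-4t), v(t) = 3K_1e^(-2t) + 2K_2e^(-4t)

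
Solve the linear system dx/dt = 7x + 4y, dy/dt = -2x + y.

Coefficient matrix A = [[7, 4], [-2, 1]].
Characteristic polynomial det(A - λI) = λ^2 - 8λ + 15 = 0.
Eigenvalues λ = 5, 3.
For λ=5: (A-λI) row 1 is [2, 4], so an eigenvector is (2, -1).
For λ=3: (A-λI) row 1 is [4, 4], so an eigenvector is (-1, 1).
General solution: C_1e^(5t)(2,-1) + C_2e^(3t)(-1,1).

x(t) = 2C_1e^(5t) - C_2e^(3t), y(t) = -C_1e^(5t) + C_2e^(3t)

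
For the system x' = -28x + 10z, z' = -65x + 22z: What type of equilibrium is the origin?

stable spiral

A = [[-28,10],[-65,22]]; det(A-λI) = λ^2 + 6λ + 34.
λ = -3 ± 5i: negative real part.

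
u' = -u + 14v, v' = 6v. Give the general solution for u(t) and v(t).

u(t) = c_1e^(-t) - 2c_2e^(6t), v(t) = -c_2e^(6t)

Coefficient matrix A = [[-1, 14], [0, 6]].
Characteristic polynomial det(A - λI) = λ^2 - 5λ - 6 = 0.
Eigenvalues λ = -1, 6.
For λ=-1: (A-λI) row 1 is [0, 14], so an eigenvector is (1, 0).
For λ=6: (A-λI) row 1 is [-7, 14], so an eigenvector is (-2, -1).
General solution: c_1e^(-t)(1,0) + c_2e^(6t)(-2,-1).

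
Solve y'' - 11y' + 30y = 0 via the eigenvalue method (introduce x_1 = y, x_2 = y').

y(t) = C_1e^(6t) + C_2e^(5t)

Let x_1 = y, x_2 = y'. Then x_1' = x_2 and x_2' = -30x_1 + 11x_2.
A = [[0,1],[-30,11]]; det(A-λI) = λ^2 - 11λ + 30.
Eigenvalues λ = 6, 5 with eigenvectors (1,6), (1,5).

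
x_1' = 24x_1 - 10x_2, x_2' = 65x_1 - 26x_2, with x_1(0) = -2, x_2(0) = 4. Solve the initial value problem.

Coefficient matrix A = [[24, -10], [65, -26]].
Characteristic polynomial det(A - λI) = λ^2 + 2λ + 26 = 0.
Eigenvalues λ = -1 ± 5i (complex conjugate pair).
For λ=-1+5i: an eigenvector is (1,3) - i(-1,-2) = (1 + i, 3 + 2i).
A real fundamental pair from Re and Im of e^((-1+5i)t)v: X_1 = e^(-t)(cos(5t)·(1,3) + sin(5t)·(-1,-2)), X_2 = e^(-t)(sin(5t)·(1,3) - cos(5t)·(-1,-2)).
General solution: C_1X_1 + C_2X_2.
Applying x_1(0)=-2, x_2(0)=4 gives C_1=8, C_2=-10.

x_1(t) = -18e^(-t)sin(5t) - 2e^(-t)cos(5t), x_2(t) = -46e^(-t)sin(5t) + 4e^(-t)cos(5t)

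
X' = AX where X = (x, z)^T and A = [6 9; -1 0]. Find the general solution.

Coefficient matrix A = [[6, 9], [-1, 0]].
Characteristic polynomial det(A - λI) = λ^2 - 6λ + 9 = 0.
Single eigenvalue λ = 3 with algebraic multiplicity 2.
Eigenvector v = (3,-1); generalized eigenvector w with (A-λI)w=v is (-2,1).
General solution: e^(3t)[K_1·v + K_2·(t·v + w)].

x(t) = 3K_1e^(3t) + 3K_2te^(3t) - 2K_2e^(3t), z(t) = -K_1e^(3t) - K_2te^(3t) + K_2e^(3t)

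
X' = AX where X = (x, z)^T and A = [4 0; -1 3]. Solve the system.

Coefficient matrix A = [[4, 0], [-1, 3]].
Characteristic polynomial det(A - λI) = λ^2 - 7λ + 12 = 0.
Eigenvalues λ = 4, 3.
For λ=4: (A-λI) row 2 is [-1, -1], so an eigenvector is (-1, 1).
For λ=3: (A-λI) row 1 is [1, 0], so an eigenvector is (0, 1).
General solution: K_1e^(4t)(-1,1) + K_2e^(3t)(0,1).

x(t) = -K_1e^(4t), z(t) = K_1e^(4t) + K_2e^(3t)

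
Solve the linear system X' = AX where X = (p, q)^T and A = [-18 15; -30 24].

p(t) = 2K_1e^(3t)sin(3t) - K_1e^(3t)cos(3t) - K_2e^(3t)sin(3t) - 2K_2e^(3t)cos(3t), q(t) = 3K_1e^(3t)sin(3t) - K_1e^(3t)cos(3t) - K_2e^(3t)sin(3t) - 3K_2e^(3t)cos(3t)

Coefficient matrix A = [[-18, 15], [-30, 24]].
Characteristic polynomial det(A - λI) = λ^2 - 6λ + 18 = 0.
Eigenvalues λ = 3 ± 3i (complex conjugate pair).
For λ=3+3i: an eigenvector is (-1,-1) - i(2,3) = (-1 - 2i, -1 - 3i).
A real fundamental pair from Re and Im of e^((3+3i)t)v: X_1 = e^(3t)(cos(3t)·(-1,-1) + sin(3t)·(2,3)), X_2 = e^(3t)(sin(3t)·(-1,-1) - cos(3t)·(2,3)).
General solution: K_1X_1 + K_2X_2.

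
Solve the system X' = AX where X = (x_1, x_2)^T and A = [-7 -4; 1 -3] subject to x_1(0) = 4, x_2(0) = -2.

x_1(t) = 4e^(-5t), x_2(t) = -2e^(-5t)

Coefficient matrix A = [[-7, -4], [1, -3]].
Characteristic polynomial det(A - λI) = λ^2 + 10λ + 25 = 0.
Single eigenvalue λ = -5 with algebraic multiplicity 2.
Eigenvector v = (-2,1); generalized eigenvector w with (A-λI)w=v is (3,-1).
General solution: e^(-5t)[c_1·v + c_2·(t·v + w)].
Applying x_1(0)=4, x_2(0)=-2 gives c_1=-2, c_2=0.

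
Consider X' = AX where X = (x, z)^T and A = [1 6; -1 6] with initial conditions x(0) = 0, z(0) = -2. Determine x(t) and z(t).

Coefficient matrix A = [[1, 6], [-1, 6]].
Characteristic polynomial det(A - λI) = λ^2 - 7λ + 12 = 0.
Eigenvalues λ = 3, 4.
For λ=3: (A-λI) row 1 is [-2, 6], so an eigenvector is (-3, -1).
For λ=4: (A-λI) row 1 is [-3, 6], so an eigenvector is (2, 1).
General solution: c_1e^(3t)(-3,-1) + c_2e^(4t)(2,1).
Applying x(0)=0, z(0)=-2 gives c_1=-4, c_2=-6.

x(t) = -12e^(4t) + 12e^(3t), z(t) = -6e^(4t) + 4e^(3t)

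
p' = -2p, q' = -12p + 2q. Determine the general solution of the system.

Coefficient matrix A = [[-2, 0], [-12, 2]].
Characteristic polynomial det(A - λI) = λ^2 - 4 = 0.
Eigenvalues λ = 2, -2.
For λ=2: (A-λI) row 1 is [-4, 0], so an eigenvector is (0, 1).
For λ=-2: (A-λI) row 2 is [-12, 4], so an eigenvector is (1, 3).
General solution: K_1e^(2t)(0,1) + K_2e^(-2t)(1,3).

p(t) = K_2e^(-2t), q(t) = K_1e^(2t) + 3K_2e^(-2t)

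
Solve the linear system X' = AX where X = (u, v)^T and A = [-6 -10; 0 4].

Coefficient matrix A = [[-6, -10], [0, 4]].
Characteristic polynomial det(A - λI) = λ^2 + 2λ - 24 = 0.
Eigenvalues λ = -6, 4.
For λ=-6: (A-λI) row 1 is [0, -10], so an eigenvector is (1, 0).
For λ=4: (A-λI) row 1 is [-10, -10], so an eigenvector is (-1, 1).
General solution: c_1e^(-6t)(1,0) + c_2e^(4t)(-1,1).

u(t) = c_1e^(-6t) - c_2e^(4t), v(t) = c_2e^(4t)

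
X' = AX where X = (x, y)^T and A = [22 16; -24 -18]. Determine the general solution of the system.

Coefficient matrix A = [[22, 16], [-24, -18]].
Characteristic polynomial det(A - λI) = λ^2 - 4λ - 12 = 0.
Eigenvalues λ = 6, -2.
For λ=6: (A-λI) row 1 is [16, 16], so an eigenvector is (-1, 1).
For λ=-2: (A-λI) row 1 is [24, 16], so an eigenvector is (-2, 3).
General solution: C_1e^(6t)(-1,1) + C_2e^(-2t)(-2,3).

x(t) = -C_1e^(6t) - 2C_2e^(-2t), y(t) = C_1e^(6t) + 3C_2e^(-2t)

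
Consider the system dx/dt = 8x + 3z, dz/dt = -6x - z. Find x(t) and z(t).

x(t) = -K_1e^(5t) - K_2e^(2t), z(t) = K_1e^(5t) + 2K_2e^(2t)

Coefficient matrix A = [[8, 3], [-6, -1]].
Characteristic polynomial det(A - λI) = λ^2 - 7λ + 10 = 0.
Eigenvalues λ = 5, 2.
For λ=5: (A-λI) row 1 is [3, 3], so an eigenvector is (-1, 1).
For λ=2: (A-λI) row 1 is [6, 3], so an eigenvector is (-1, 2).
General solution: K_1e^(5t)(-1,1) + K_2e^(2t)(-1,2).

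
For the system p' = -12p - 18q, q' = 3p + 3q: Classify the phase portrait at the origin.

stable node

A = [[-12,-18],[3,3]]; det(A-λI) = λ^2 + 9λ + 18.
λ = -3, -6: both negative.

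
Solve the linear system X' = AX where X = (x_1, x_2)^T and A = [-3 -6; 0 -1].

x_1(t) = 3C_1e^(-t) + C_2e^(-3t), x_2(t) = -C_1e^(-t)

Coefficient matrix A = [[-3, -6], [0, -1]].
Characteristic polynomial det(A - λI) = λ^2 + 4λ + 3 = 0.
Eigenvalues λ = -1, -3.
For λ=-1: (A-λI) row 1 is [-2, -6], so an eigenvector is (3, -1).
For λ=-3: (A-λI) row 1 is [0, -6], so an eigenvector is (1, 0).
General solution: C_1e^(-t)(3,-1) + C_2e^(-3t)(1,0).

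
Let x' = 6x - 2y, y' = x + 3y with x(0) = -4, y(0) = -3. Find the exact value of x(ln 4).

-2560

A = [[6,-2],[1,3]]; eigenvalues λ = 4, 5.
Eigenvectors: (-1,-1) for λ=4, (-2,-1) for λ=5.
From the initial condition, c_1 = 2, c_2 = 1.
x(ln 4) = (2)(4^4)(-1) + (1)(4^5)(-2) = -2560.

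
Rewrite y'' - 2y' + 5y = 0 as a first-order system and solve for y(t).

y(t) = c_1e^(t)cos(2t) + c_2e^(t)sin(2t)

Let x_1 = y, x_2 = y'. Then x_1' = x_2 and x_2' = -5x_1 + 2x_2.
A = [[0,1],[-5,2]]; det(A-λI) = λ^2 - 2λ + 5.
Eigenvalues λ = 1 ± 2i.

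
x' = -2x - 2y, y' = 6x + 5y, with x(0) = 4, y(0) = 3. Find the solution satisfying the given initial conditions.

x(t) = -18e^(2t) + 22e^(t), y(t) = 36e^(2t) - 33e^(t)

Coefficient matrix A = [[-2, -2], [6, 5]].
Characteristic polynomial det(A - λI) = λ^2 - 3λ + 2 = 0.
Eigenvalues λ = 2, 1.
For λ=2: (A-λI) row 1 is [-4, -2], so an eigenvector is (1, -2).
For λ=1: (A-λI) row 1 is [-3, -2], so an eigenvector is (2, -3).
General solution: C_1e^(2t)(1,-2) + C_2e^(t)(2,-3).
Applying x(0)=4, y(0)=3 gives C_1=-18, C_2=11.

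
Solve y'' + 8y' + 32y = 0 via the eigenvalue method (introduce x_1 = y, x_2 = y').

Let x_1 = y, x_2 = y'. Then x_1' = x_2 and x_2' = -32x_1 - 8x_2.
A = [[0,1],[-32,-8]]; det(A-λI) = λ^2 + 8λ + 32.
Eigenvalues λ = -4 ± 4i.

y(t) = c_1e^(-4t)cos(4t) + c_2e^(-4t)sin(4t)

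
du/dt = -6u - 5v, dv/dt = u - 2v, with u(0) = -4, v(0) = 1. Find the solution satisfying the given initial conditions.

Coefficient matrix A = [[-6, -5], [1, -2]].
Characteristic polynomial det(A - λI) = λ^2 + 8λ + 17 = 0.
Eigenvalues λ = -4 ± i (complex conjugate pair).
For λ=-4+i: an eigenvector is (1,0) - i(-2,1) = (1 + 2i, 0 - i).
A real fundamental pair from Re and Im of e^((-4+i)t)v: X_1 = e^(-4t)(cos(t)·(1,0) + sin(t)·(-2,1)), X_2 = e^(-4t)(sin(t)·(1,0) - cos(t)·(-2,1)).
General solution: K_1X_1 + K_2X_2.
Applying u(0)=-4, v(0)=1 gives K_1=-2, K_2=-1.

u(t) = 3e^(-4t)sin(t) - 4e^(-4t)cos(t), v(t) = -2e^(-4t)sin(t) + e^(-4t)cos(t)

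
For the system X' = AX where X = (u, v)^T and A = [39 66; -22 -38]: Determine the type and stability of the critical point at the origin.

A = [[39,66],[-22,-38]]; det(A-λI) = λ^2 - λ - 30.
λ = -5, 6: opposite signs.

saddle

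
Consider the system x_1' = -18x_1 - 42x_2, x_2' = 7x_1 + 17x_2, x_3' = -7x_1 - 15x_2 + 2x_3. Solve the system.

x_1(t) = -2c_1e^(3t) + 3c_2e^(-4t), x_2(t) = c_1e^(3t) - c_2e^(-4t), x_3(t) = -c_1e^(3t) + c_2e^(-4t) + c_3e^(2t)

Coefficient matrix A = [[-18, -42, 0], [7, 17, 0], [-7, -15, 2]].
det(A - λI) = 0 gives eigenvalues λ = 3, -4, 2.
For λ=3: eigenvector (-2,1,-1).
For λ=-4: eigenvector (3,-1,1).
For λ=2: eigenvector (0,0,1).
General solution: c_1e^(3t)(-2,1,-1) + c_2e^(-4t)(3,-1,1) + c_3e^(2t)(0,0,1).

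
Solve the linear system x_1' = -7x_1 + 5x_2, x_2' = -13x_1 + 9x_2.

Coefficient matrix A = [[-7, 5], [-13, 9]].
Characteristic polynomial det(A - λI) = λ^2 - 2λ + 2 = 0.
Eigenvalues λ = 1 ± i (complex conjugate pair).
For λ=1+i: an eigenvector is (-1,-2) - i(-2,-3) = (-1 + 2i, -2 + 3i).
A real fundamental pair from Re and Im of e^((1+i)t)v: X_1 = e^(t)(cos(t)·(-1,-2) + sin(t)·(-2,-3)), X_2 = e^(t)(sin(t)·(-1,-2) - cos(t)·(-2,-3)).
General solution: c_1X_1 + c_2X_2.

x_1(t) = -2c_1e^(t)sin(t) - c_1e^(t)cos(t) - c_2e^(t)sin(t) + 2c_2e^(t)cos(t), x_2(t) = -3c_1e^(t)sin(t) - 2c_1e^(t)cos(t) - 2c_2e^(t)sin(t) + 3c_2e^(t)cos(t)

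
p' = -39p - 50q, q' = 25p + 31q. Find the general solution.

p(t) = 3C_1e^(-4t)sin(5t) + C_1e^(-4t)cos(5t) + C_2e^(-4t)sin(5t) - 3C_2e^(-4t)cos(5t), q(t) = -2C_1e^(-4t)sin(5t) - C_1e^(-4t)cos(5t) - C_2e^(-4t)sin(5t) + 2C_2e^(-4t)cos(5t)

Coefficient matrix A = [[-39, -50], [25, 31]].
Characteristic polynomial det(A - λI) = λ^2 + 8λ + 41 = 0.
Eigenvalues λ = -4 ± 5i (complex conjugate pair).
For λ=-4+5i: an eigenvector is (1,-1) - i(3,-2) = (1 - 3i, -1 + 2i).
A real fundamental pair from Re and Im of e^((-4+5i)t)v: X_1 = e^(-4t)(cos(5t)·(1,-1) + sin(5t)·(3,-2)), X_2 = e^(-4t)(sin(5t)·(1,-1) - cos(5t)·(3,-2)).
General solution: C_1X_1 + C_2X_2.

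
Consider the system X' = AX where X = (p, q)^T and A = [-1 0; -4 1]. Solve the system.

p(t) = C_2e^(-t), q(t) = -C_1e^(t) + 2C_2e^(-t)

Coefficient matrix A = [[-1, 0], [-4, 1]].
Characteristic polynomial det(A - λI) = λ^2 - 1 = 0.
Eigenvalues λ = 1, -1.
For λ=1: (A-λI) row 1 is [-2, 0], so an eigenvector is (0, -1).
For λ=-1: (A-λI) row 2 is [-4, 2], so an eigenvector is (1, 2).
General solution: C_1e^(t)(0,-1) + C_2e^(-t)(1,2).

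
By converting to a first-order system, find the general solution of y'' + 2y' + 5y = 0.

y(t) = c_1e^(-t)cos(2t) + c_2e^(-t)sin(2t)

Let x_1 = y, x_2 = y'. Then x_1' = x_2 and x_2' = -5x_1 - 2x_2.
A = [[0,1],[-5,-2]]; det(A-λI) = λ^2 + 2λ + 5.
Eigenvalues λ = -1 ± 2i.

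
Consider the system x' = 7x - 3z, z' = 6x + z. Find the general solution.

Coefficient matrix A = [[7, -3], [6, 1]].
Characteristic polynomial det(A - λI) = λ^2 - 8λ + 25 = 0.
Eigenvalues λ = 4 ± 3i (complex conjugate pair).
For λ=4+3i: an eigenvector is (0,1) - i(-1,-1) = (0 + i, 1 + i).
A real fundamental pair from Re and Im of e^((4+3i)t)v: X_1 = e^(4t)(cos(3t)·(0,1) + sin(3t)·(-1,-1)), X_2 = e^(4t)(sin(3t)·(0,1) - cos(3t)·(-1,-1)).
General solution: K_1X_1 + K_2X_2.

x(t) = -K_1e^(4t)sin(3t) + K_2e^(4t)cos(3t), z(t) = -K_1e^(4t)sin(3t) + K_1e^(4t)cos(3t) + K_2e^(4t)sin(3t) + K_2e^(4t)cos(3t)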